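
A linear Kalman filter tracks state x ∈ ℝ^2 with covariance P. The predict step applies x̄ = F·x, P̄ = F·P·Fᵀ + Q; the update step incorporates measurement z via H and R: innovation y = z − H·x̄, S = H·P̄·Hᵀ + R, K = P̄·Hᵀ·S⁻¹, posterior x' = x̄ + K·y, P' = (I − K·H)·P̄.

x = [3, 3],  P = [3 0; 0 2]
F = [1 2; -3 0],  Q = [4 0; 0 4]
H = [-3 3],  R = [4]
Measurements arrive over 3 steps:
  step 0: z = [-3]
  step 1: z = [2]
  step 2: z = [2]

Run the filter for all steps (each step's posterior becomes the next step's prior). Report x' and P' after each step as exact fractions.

step 0: x' = [387/145, 45/29], P' = [879/145 171/29; 171/29 179/29]
step 1: x' = [-7476/5231, -28968/36617], P' = [26699/10462 24381/10462; 24381/10462 186925/73234]
step 2: x' = [4133055/15945931, 15249381/15945931], P' = [40663927/15945931 37169049/15945931; 37169049/15945931 40728703/15945931]

step 0: x̄ = F·x = [9, -9]
step 0: P̄ = F·P·Fᵀ + Q = [15 -9; -9 31]
step 0: y = z − H·x̄ = [51]
step 0: S = H·P̄·Hᵀ + R = [580]
step 0: K = P̄·Hᵀ·S⁻¹ = [-18/145; 6/29]
step 0: x' = x̄ + K·y = [387/145, 45/29]
step 0: P' = (I − K·H)·P̄ = [879/145 171/29; 171/29 179/29]
step 1: x̄ = F·x = [837/145, -1161/145]
step 1: P̄ = F·P·Fᵀ + Q = [8459/145 -7767/145; -7767/145 8491/145]
step 1: y = z − H·x̄ = [6284/145]
step 1: S = H·P̄·Hᵀ + R = [292936/145]
step 1: K = P̄·Hᵀ·S⁻¹ = [-3477/20924; 24387/146468]
step 1: x' = x̄ + K·y = [-7476/5231, -28968/36617]
step 1: P' = (I − K·H)·P̄ = [26699/10462 24381/10462; 24381/10462 186925/73234]
step 2: x̄ = F·x = [-110268/36617, 22428/5231]
step 2: P̄ = F·P·Fᵀ + Q = [1910197/73234 -226383/10462; -226383/10462 282139/10462]
step 2: y = z − H·x̄ = [-728558/36617]
step 2: S = H·P̄·Hᵀ + R = [31891862/36617]
step 2: K = P̄·Hᵀ·S⁻¹ = [-5242317/31891862; 5339481/31891862]
step 2: x' = x̄ + K·y = [4133055/15945931, 15249381/15945931]
step 2: P' = (I − K·H)·P̄ = [40663927/15945931 37169049/15945931; 37169049/15945931 40728703/15945931]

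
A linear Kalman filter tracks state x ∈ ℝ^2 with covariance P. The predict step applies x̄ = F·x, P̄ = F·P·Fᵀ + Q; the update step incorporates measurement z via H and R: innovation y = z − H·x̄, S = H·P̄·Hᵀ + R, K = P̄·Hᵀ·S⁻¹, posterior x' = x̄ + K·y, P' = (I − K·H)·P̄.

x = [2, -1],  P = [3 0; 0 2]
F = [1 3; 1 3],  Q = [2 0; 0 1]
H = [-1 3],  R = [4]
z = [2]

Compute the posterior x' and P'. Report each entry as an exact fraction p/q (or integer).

x̄ = F·x = [-1, -1]
P̄ = F·P·Fᵀ + Q = [23 21; 21 22]
y = z − H·x̄ = [4]
S = H·P̄·Hᵀ + R = [99]
K = P̄·Hᵀ·S⁻¹ = [40/99; 5/11]
x' = x̄ + K·y = [61/99, 9/11]
P' = (I − K·H)·P̄ = [677/99 31/11; 31/11 17/11]

x' = [61/99, 9/11]
P' = [677/99 31/11; 31/11 17/11]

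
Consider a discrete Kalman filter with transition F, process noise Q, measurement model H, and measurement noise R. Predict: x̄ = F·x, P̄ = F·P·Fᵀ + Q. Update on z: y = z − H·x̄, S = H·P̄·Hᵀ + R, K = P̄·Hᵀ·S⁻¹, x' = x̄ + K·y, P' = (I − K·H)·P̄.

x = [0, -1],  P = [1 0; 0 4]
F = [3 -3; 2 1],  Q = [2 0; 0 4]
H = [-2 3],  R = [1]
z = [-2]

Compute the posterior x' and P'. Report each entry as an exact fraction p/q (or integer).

x̄ = F·x = [3, -1]
P̄ = F·P·Fᵀ + Q = [47 -6; -6 12]
y = z − H·x̄ = [7]
S = H·P̄·Hᵀ + R = [369]
K = P̄·Hᵀ·S⁻¹ = [-112/369; 16/123]
x' = x̄ + K·y = [323/369, -11/123]
P' = (I − K·H)·P̄ = [4799/369 1054/123; 1054/123 236/41]

x' = [323/369, -11/123]
P' = [4799/369 1054/123; 1054/123 236/41]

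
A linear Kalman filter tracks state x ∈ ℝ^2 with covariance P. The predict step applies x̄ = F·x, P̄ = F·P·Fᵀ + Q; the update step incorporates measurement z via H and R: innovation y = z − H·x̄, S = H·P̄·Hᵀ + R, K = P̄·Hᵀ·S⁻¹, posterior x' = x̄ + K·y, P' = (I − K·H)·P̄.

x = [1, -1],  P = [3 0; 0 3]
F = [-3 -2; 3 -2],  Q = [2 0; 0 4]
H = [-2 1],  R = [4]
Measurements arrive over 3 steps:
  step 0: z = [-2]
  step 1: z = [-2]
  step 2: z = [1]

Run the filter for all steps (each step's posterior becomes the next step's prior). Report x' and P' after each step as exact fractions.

step 0: x' = [602/271, 698/271], P' = [1702/271 3016/271; 3016/271 6324/271]
step 1: x' = [333154/138035, 80990/27607], P' = [756758/138035 244816/27607; 244816/27607 483852/27607]
step 2: x' = [29748989/58624939, 125463419/58624939], P' = [301004326/58624939 481929520/58624939; 481929520/58624939 957096252/58624939]

step 0: x̄ = F·x = [-1, 5]
step 0: P̄ = F·P·Fᵀ + Q = [41 -15; -15 43]
step 0: y = z − H·x̄ = [-9]
step 0: S = H·P̄·Hᵀ + R = [271]
step 0: K = P̄·Hᵀ·S⁻¹ = [-97/271; 73/271]
step 0: x' = x̄ + K·y = [602/271, 698/271]
step 0: P' = (I − K·H)·P̄ = [1702/271 3016/271; 3016/271 6324/271]
step 1: x̄ = F·x = [-3202/271, 410/271]
step 1: P̄ = F·P·Fᵀ + Q = [77348/271 9978/271; 9978/271 5506/271]
step 1: y = z − H·x̄ = [-7356/271]
step 1: S = H·P̄·Hᵀ + R = [276070/271]
step 1: K = P̄·Hᵀ·S⁻¹ = [-72359/138035; -1445/27607]
step 1: x' = x̄ + K·y = [333154/138035, 80990/27607]
step 1: P' = (I − K·H)·P̄ = [756758/138035 244816/27607; 244816/27607 483852/27607]
step 2: x̄ = F·x = [-1809362/138035, 189562/138035]
step 2: P̄ = F·P·Fᵀ + Q = [31452892/138035 2866218/138035; 2866218/138035 2351042/138035]
step 2: y = z − H·x̄ = [-3670251/138035]
step 2: S = H·P̄·Hᵀ + R = [117249878/138035]
step 2: K = P̄·Hᵀ·S⁻¹ = [-30019783/58624939; -1690697/58624939]
step 2: x' = x̄ + K·y = [29748989/58624939, 125463419/58624939]
step 2: P' = (I − K·H)·P̄ = [301004326/58624939 481929520/58624939; 481929520/58624939 957096252/58624939]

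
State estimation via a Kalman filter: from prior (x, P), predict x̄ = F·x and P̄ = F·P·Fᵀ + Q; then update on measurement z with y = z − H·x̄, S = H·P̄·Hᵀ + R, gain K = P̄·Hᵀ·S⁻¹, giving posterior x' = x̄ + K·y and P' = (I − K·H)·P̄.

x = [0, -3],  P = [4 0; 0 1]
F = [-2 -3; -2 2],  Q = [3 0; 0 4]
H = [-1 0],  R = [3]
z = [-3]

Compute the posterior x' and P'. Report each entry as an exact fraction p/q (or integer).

x̄ = F·x = [9, -6]
P̄ = F·P·Fᵀ + Q = [28 10; 10 24]
y = z − H·x̄ = [6]
S = H·P̄·Hᵀ + R = [31]
K = P̄·Hᵀ·S⁻¹ = [-28/31; -10/31]
x' = x̄ + K·y = [111/31, -246/31]
P' = (I − K·H)·P̄ = [84/31 30/31; 30/31 644/31]

x' = [111/31, -246/31]
P' = [84/31 30/31; 30/31 644/31]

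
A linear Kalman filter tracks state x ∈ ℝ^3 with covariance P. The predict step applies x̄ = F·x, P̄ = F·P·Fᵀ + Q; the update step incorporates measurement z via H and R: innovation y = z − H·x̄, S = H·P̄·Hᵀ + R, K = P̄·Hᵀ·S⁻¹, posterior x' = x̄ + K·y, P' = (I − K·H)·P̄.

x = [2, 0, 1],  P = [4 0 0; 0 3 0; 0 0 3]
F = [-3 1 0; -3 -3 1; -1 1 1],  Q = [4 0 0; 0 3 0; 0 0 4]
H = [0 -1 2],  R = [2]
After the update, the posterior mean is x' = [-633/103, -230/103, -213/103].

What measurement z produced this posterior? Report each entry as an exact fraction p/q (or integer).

z = [-2]

x̄ = F·x = [-6, -5, -1]
P̄ = F·P·Fᵀ + Q = [43 27 15; 27 69 6; 15 6 14]
S = H·P̄·Hᵀ + R = [103]
K = P̄·Hᵀ·S⁻¹ = [3/103; -57/103; 22/103]
x' − x̄ = [-15/103, 285/103, -110/103] = K·y
y = (KᵀK)⁻¹·Kᵀ·(x' − x̄) = [-5]
z = y + H·x̄ = [-5] + [3] = [-2]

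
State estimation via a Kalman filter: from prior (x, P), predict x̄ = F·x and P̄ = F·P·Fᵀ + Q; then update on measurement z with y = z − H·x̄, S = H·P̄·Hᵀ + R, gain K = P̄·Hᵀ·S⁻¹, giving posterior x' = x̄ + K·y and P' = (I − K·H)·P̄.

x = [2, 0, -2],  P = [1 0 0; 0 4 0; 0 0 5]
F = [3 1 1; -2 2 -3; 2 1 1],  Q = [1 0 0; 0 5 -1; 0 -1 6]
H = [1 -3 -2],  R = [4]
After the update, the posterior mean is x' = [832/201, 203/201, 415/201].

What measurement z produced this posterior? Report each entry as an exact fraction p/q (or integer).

x̄ = F·x = [4, 2, 2]
P̄ = F·P·Fᵀ + Q = [19 -13 15; -13 70 -12; 15 -12 19]
S = H·P̄·Hᵀ + R = [603]
K = P̄·Hᵀ·S⁻¹ = [28/603; -199/603; 13/603]
x' − x̄ = [28/201, -199/201, 13/201] = K·y
y = (KᵀK)⁻¹·Kᵀ·(x' − x̄) = [3]
z = y + H·x̄ = [3] + [-6] = [-3]

z = [-3]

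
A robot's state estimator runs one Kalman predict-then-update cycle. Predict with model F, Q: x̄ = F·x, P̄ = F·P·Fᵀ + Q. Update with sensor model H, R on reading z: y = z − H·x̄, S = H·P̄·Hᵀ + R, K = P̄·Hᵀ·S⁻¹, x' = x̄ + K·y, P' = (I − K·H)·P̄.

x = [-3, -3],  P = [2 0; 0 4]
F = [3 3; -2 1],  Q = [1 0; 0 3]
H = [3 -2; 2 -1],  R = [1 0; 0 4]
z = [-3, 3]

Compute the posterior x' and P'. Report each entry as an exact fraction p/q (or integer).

x' = [5403/3284, 6141/1642]
P' = [14245/3284 10725/1642; 10725/1642 8265/821]

x̄ = F·x = [-18, 3]
P̄ = F·P·Fᵀ + Q = [55 0; 0 15]
y = z − H·x̄ = [57, 42]
S = H·P̄·Hᵀ + R = [556 360; 360 239]
K = P̄·Hᵀ·S⁻¹ = [-165/3284 440/821; -885/1642 615/821]
x' = x̄ + K·y = [5403/3284, 6141/1642]
P' = (I − K·H)·P̄ = [14245/3284 10725/1642; 10725/1642 8265/821]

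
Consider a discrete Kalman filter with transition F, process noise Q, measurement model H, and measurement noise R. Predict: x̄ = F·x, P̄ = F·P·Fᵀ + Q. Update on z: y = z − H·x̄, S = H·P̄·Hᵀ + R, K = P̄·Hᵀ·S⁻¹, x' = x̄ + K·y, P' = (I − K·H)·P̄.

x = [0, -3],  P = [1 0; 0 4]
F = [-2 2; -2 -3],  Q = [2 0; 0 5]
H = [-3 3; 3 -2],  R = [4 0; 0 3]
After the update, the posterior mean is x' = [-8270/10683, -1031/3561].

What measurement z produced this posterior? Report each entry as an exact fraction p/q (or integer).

x̄ = F·x = [-6, 9]
P̄ = F·P·Fᵀ + Q = [22 -20; -20 45]
S = H·P̄·Hᵀ + R = [967 -768; -768 621]
K = P̄·Hᵀ·S⁻¹ = [1054/3561 5734/10683; 655/1187 1570/3561]
x' − x̄ = [55828/10683, -33080/3561] = K·y
y = (KᵀK)⁻¹·Kᵀ·(x' − x̄) = [-44, 34]
z = y + H·x̄ = [-44, 34] + [45, -36] = [1, -2]

z = [1, -2]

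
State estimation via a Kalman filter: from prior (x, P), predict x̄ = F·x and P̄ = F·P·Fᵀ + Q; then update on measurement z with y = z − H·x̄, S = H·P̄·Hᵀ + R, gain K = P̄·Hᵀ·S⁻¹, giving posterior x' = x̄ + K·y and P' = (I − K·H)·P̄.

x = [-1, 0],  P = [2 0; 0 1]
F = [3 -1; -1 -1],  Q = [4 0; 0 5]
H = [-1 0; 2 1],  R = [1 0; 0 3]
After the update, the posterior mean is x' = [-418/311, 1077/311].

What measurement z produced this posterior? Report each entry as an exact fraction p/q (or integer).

x̄ = F·x = [-3, 1]
P̄ = F·P·Fᵀ + Q = [23 -5; -5 8]
S = H·P̄·Hᵀ + R = [24 -41; -41 83]
K = P̄·Hᵀ·S⁻¹ = [-228/311 41/311; 333/311 157/311]
x' − x̄ = [515/311, 766/311] = K·y
y = (KᵀK)⁻¹·Kᵀ·(x' − x̄) = [-1, 7]
z = y + H·x̄ = [-1, 7] + [3, -5] = [2, 2]

z = [2, 2]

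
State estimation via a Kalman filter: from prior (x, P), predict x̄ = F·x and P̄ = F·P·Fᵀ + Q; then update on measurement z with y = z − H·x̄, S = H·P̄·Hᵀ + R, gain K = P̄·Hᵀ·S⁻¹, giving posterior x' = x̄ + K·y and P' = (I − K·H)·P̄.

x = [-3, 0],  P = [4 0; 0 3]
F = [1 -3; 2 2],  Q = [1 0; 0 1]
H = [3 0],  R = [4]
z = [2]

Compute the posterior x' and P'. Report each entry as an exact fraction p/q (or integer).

x̄ = F·x = [-3, -6]
P̄ = F·P·Fᵀ + Q = [32 -10; -10 29]
y = z − H·x̄ = [11]
S = H·P̄·Hᵀ + R = [292]
K = P̄·Hᵀ·S⁻¹ = [24/73; -15/146]
x' = x̄ + K·y = [45/73, -1041/146]
P' = (I − K·H)·P̄ = [32/73 -10/73; -10/73 1892/73]

x' = [45/73, -1041/146]
P' = [32/73 -10/73; -10/73 1892/73]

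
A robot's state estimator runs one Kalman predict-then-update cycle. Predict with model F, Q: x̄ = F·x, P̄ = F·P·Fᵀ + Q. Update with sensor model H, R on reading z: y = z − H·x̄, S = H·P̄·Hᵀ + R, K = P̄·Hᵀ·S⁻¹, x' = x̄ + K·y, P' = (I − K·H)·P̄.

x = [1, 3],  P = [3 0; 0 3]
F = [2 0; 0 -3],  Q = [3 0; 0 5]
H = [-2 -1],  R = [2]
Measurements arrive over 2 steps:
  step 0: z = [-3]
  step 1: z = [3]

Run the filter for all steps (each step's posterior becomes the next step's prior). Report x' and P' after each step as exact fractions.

step 0: x' = [214/47, -295/47], P' = [255/47 -480/47; -480/47 992/47]
step 1: x' = [23192/25421, -118883/25421], P' = [52191/25421 -93978/25421; -93978/25421 217802/25421]

step 0: x̄ = F·x = [2, -9]
step 0: P̄ = F·P·Fᵀ + Q = [15 0; 0 32]
step 0: y = z − H·x̄ = [-8]
step 0: S = H·P̄·Hᵀ + R = [94]
step 0: K = P̄·Hᵀ·S⁻¹ = [-15/47; -16/47]
step 0: x' = x̄ + K·y = [214/47, -295/47]
step 0: P' = (I − K·H)·P̄ = [255/47 -480/47; -480/47 992/47]
step 1: x̄ = F·x = [428/47, 885/47]
step 1: P̄ = F·P·Fᵀ + Q = [1161/47 2880/47; 2880/47 9163/47]
step 1: y = z − H·x̄ = [1882/47]
step 1: S = H·P̄·Hᵀ + R = [25421/47]
step 1: K = P̄·Hᵀ·S⁻¹ = [-5202/25421; -14923/25421]
step 1: x' = x̄ + K·y = [23192/25421, -118883/25421]
step 1: P' = (I − K·H)·P̄ = [52191/25421 -93978/25421; -93978/25421 217802/25421]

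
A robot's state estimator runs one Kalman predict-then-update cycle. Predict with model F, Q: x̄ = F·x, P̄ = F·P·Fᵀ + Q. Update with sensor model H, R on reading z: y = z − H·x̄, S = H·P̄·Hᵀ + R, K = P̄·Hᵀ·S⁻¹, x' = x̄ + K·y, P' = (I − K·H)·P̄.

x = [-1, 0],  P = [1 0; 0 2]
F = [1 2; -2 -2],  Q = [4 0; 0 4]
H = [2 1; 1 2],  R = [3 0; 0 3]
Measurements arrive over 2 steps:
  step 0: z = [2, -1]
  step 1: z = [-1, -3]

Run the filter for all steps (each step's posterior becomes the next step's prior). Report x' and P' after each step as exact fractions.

step 0: x' = [19/14, -1], P' = [579/392 -33/28; -33/28 3/2]
step 1: x' = [5615/68591, -97070/68591], P' = [86893/68591 -65366/68591; -65366/68591 86560/68591]

step 0: x̄ = F·x = [-1, 2]
step 0: P̄ = F·P·Fᵀ + Q = [13 -10; -10 16]
step 0: y = z − H·x̄ = [2, -4]
step 0: S = H·P̄·Hᵀ + R = [31 8; 8 40]
step 0: K = P̄·Hᵀ·S⁻¹ = [29/49 -115/392; -2/7 17/28]
step 0: x' = x̄ + K·y = [19/14, -1]
step 0: P' = (I − K·H)·P̄ = [579/392 -33/28; -33/28 3/2]
step 1: x̄ = F·x = [-9/14, -5/7]
step 1: P̄ = F·P·Fᵀ + Q = [2651/392 -369/196; -369/196 635/98]
step 1: y = z − H·x̄ = [1, -13/14]
step 1: S = H·P̄·Hᵀ + R = [29 239/14; 239/14 11035/392]
step 1: K = P̄·Hᵀ·S⁻¹ = [36140/68591 -14613/68591; -14724/68591 35918/68591]
step 1: x' = x̄ + K·y = [5615/68591, -97070/68591]
step 1: P' = (I − K·H)·P̄ = [86893/68591 -65366/68591; -65366/68591 86560/68591]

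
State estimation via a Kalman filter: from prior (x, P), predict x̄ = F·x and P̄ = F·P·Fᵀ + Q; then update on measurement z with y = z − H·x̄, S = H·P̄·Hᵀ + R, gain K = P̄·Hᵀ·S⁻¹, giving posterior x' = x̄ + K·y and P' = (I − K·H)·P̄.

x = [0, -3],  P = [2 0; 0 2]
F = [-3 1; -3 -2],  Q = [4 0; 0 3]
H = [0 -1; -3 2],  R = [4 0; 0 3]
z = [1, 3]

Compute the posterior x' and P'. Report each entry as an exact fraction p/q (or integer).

x̄ = F·x = [-3, 6]
P̄ = F·P·Fᵀ + Q = [24 14; 14 29]
y = z − H·x̄ = [7, -18]
S = H·P̄·Hᵀ + R = [33 -16; -16 167]
K = P̄·Hᵀ·S⁻¹ = [-3042/5255 -1676/5255; -4587/5255 64/5255]
x' = x̄ + K·y = [-6891/5255, -1731/5255]
P' = (I − K·H)·P̄ = [9788/5255 12168/5255; 12168/5255 18348/5255]

x' = [-6891/5255, -1731/5255]
P' = [9788/5255 12168/5255; 12168/5255 18348/5255]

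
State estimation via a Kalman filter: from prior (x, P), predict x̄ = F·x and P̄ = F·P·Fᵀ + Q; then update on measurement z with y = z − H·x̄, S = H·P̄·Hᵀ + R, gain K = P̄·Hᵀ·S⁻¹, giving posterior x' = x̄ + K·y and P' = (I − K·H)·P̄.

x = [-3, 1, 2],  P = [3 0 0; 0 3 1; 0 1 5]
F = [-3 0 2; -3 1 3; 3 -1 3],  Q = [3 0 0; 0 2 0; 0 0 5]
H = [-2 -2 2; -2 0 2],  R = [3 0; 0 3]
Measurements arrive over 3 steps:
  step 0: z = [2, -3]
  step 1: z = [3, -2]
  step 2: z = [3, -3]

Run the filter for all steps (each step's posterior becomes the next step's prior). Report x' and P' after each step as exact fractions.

step 0: x̄ = F·x = [13, 16, -4]
step 0: P̄ = F·P·Fᵀ + Q = [50 59 1; 59 83 15; 1 15 74]
step 0: y = z − H·x̄ = [68, 31]
step 0: S = H·P̄·Hᵀ + R = [1175 664; 664 491]
step 0: K = P̄·Hᵀ·S⁻¹ = [-40984/136029 28274/136029; -22094/45343 21752/45343; -39988/136029 94526/136029]
step 0: x' = x̄ + K·y = [-47347/45343, -102592/45343, -110998/45343]
step 0: P' = (I − K·H)·P̄ = [719758/136029 34629/45343 762169/136029; 34629/45343 65769/45343 67257/45343; 762169/136029 67257/45343 903958/136029]
step 1: x̄ = F·x = [-79955/45343, -293545/45343, -372443/45343]
step 1: P̄ = F·P·Fᵀ + Q = [1355713/136029 186972/45343 -1144154/45343; 186972/45343 650357/45343 694605/45343; -1144154/45343 694605/45343 9125330/45343]
step 1: y = z − H·x̄ = [133915/45343, 494290/45343]
step 1: S = H·P̄·Hᵀ + R = [138415687/136029 136294912/136029; 136294912/136029 142794595/136029]
step 1: K = P̄·Hᵀ·S⁻¹ = [-1635201210/8738643449 974723846/8738643449; -3950687464/8738643449 3957255826/8738643449; -1430758842/8738643449 5136422040/8738643449]
step 1: x' = x̄ + K·y = [-9612949235/8738643449, -25102208075/8738643449, -20011128559/8738643449]
step 1: P' = (I − K·H)·P̄ = [27109727173/8738643449 3914887584/8738643449 28571812942/8738643449; 3914887584/8738643449 11861914935/8738643449 9850771323/8738643449; 28571812942/8738643449 9850771323/8738643449 36276446002/8738643449]
step 2: x̄ = F·x = [-11183409413/8738643449, -56296746047/8738643449, -63770025307/8738643449]
step 2: P̄ = F·P·Fᵀ + Q = [72447503608/8738643449 41025906333/8738643449 -120001187265/8738643449; 41025906333/8738643449 121137429886/8738643449 94127880030/8738643449; -120001187265/8738643449 94127880030/8738643449 1057729370269/8738643449]
step 2: y = z − H·x̄ = [18795670041/8738643449, 78957301441/8738643449]
step 2: S = H·P̄·Hᵀ + R = [5566666853943/8738643449 5268309098840/8738643449; 5268309098840/8738643449 5506932923975/8738643449]
step 2: K = P̄·Hᵀ·S⁻¹ = [-12443567867988/66375982285685 36325683080498/331879911428425; -29955418535998/66375982285685 149687491785038/331879911428425; -10863075138336/66375982285685 193915638513796/331879911428425]
step 2: x' = x̄ + K·y = [-230332889430903/331879911428425, -1107723361317543/331879911428425, -786601346786631/331879911428425]
step 2: P' = (I − K·H)·P̄ = [1026813999561772/331879911428425 147815283630657/331879911428425 1081302524182519/331879911428425; 147815283630657/331879911428425 449196876697542/331879911428425 372346521308214/331879911428425; 1081302524182519/331879911428425 372346521308214/331879911428425 1372175981953213/331879911428425]

step 0: x' = [-47347/45343, -102592/45343, -110998/45343], P' = [719758/136029 34629/45343 762169/136029; 34629/45343 65769/45343 67257/45343; 762169/136029 67257/45343 903958/136029]
step 1: x' = [-9612949235/8738643449, -25102208075/8738643449, -20011128559/8738643449], P' = [27109727173/8738643449 3914887584/8738643449 28571812942/8738643449; 3914887584/8738643449 11861914935/8738643449 9850771323/8738643449; 28571812942/8738643449 9850771323/8738643449 36276446002/8738643449]
step 2: x' = [-230332889430903/331879911428425, -1107723361317543/331879911428425, -786601346786631/331879911428425], P' = [1026813999561772/331879911428425 147815283630657/331879911428425 1081302524182519/331879911428425; 147815283630657/331879911428425 449196876697542/331879911428425 372346521308214/331879911428425; 1081302524182519/331879911428425 372346521308214/331879911428425 1372175981953213/331879911428425]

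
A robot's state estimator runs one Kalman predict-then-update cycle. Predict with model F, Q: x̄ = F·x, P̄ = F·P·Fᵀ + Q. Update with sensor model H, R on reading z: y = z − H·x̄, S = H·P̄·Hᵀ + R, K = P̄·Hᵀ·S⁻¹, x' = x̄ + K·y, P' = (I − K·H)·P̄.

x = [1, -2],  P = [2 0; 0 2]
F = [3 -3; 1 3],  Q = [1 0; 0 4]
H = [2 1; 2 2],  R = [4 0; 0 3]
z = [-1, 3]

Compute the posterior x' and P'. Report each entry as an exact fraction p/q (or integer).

x̄ = F·x = [9, -5]
P̄ = F·P·Fᵀ + Q = [37 -12; -12 24]
y = z − H·x̄ = [-14, -5]
S = H·P̄·Hᵀ + R = [128 124; 124 151]
K = P̄·Hᵀ·S⁻¹ = [1581/1976 -161/494; -186/247 192/247]
x' = x̄ + K·y = [-565/988, 409/247]
P' = (I − K·H)·P̄ = [3645/988 -1032/247; -1032/247 1320/247]

x' = [-565/988, 409/247]
P' = [3645/988 -1032/247; -1032/247 1320/247]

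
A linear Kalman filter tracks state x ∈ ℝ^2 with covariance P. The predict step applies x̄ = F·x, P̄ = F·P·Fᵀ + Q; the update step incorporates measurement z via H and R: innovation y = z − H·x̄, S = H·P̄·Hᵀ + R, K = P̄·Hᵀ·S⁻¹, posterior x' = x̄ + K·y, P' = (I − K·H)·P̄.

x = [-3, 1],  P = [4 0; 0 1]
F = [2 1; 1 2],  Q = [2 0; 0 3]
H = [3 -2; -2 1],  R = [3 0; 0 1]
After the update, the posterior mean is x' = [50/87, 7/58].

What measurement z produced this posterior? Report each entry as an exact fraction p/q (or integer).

z = [2, -1]

x̄ = F·x = [-5, -1]
P̄ = F·P·Fᵀ + Q = [19 10; 10 11]
S = H·P̄·Hᵀ + R = [98 -66; -66 48]
K = P̄·Hᵀ·S⁻¹ = [-6/29 -151/174; -35/58 -59/58]
x' − x̄ = [485/87, 65/58] = K·y
y = (KᵀK)⁻¹·Kᵀ·(x' − x̄) = [15, -10]
z = y + H·x̄ = [15, -10] + [-13, 9] = [2, -1]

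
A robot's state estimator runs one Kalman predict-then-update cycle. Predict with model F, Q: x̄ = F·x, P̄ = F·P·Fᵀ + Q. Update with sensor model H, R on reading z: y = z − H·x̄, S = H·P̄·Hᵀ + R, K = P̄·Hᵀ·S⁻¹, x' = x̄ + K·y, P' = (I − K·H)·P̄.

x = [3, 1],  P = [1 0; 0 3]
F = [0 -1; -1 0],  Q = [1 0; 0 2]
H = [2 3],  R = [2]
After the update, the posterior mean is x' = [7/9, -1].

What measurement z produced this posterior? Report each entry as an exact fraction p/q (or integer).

x̄ = F·x = [-1, -3]
P̄ = F·P·Fᵀ + Q = [4 0; 0 3]
S = H·P̄·Hᵀ + R = [45]
K = P̄·Hᵀ·S⁻¹ = [8/45; 1/5]
x' − x̄ = [16/9, 2] = K·y
y = (KᵀK)⁻¹·Kᵀ·(x' − x̄) = [10]
z = y + H·x̄ = [10] + [-11] = [-1]

z = [-1]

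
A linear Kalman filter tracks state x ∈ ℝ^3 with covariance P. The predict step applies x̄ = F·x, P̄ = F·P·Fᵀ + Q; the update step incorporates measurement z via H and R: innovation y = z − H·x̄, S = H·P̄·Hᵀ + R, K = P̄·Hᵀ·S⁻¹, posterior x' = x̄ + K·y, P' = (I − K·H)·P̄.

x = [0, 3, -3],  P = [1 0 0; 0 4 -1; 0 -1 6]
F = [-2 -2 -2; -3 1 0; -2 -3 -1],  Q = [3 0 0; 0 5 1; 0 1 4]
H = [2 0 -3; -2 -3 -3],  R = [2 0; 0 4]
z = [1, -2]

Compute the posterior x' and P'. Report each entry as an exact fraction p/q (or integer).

x̄ = F·x = [0, 3, -6]
P̄ = F·P·Fᵀ + Q = [39 0 32; 0 18 -4; 32 -4 44]
y = z − H·x̄ = [-17, -11]
S = H·P̄·Hᵀ + R = [170 204; 204 1030]
K = P̄·Hᵀ·S⁻¹ = [4239/33371 -381/1963; 5232/33371 -141/1963; -478/1963 -256/1963]
x' = x̄ + K·y = [-48/1963, 2208/1963, -836/1963]
P' = (I − K·H)·P̄ = [250773/33371 -322902/33371 9668/1963; -322902/33371 437220/33371 -12868/1963; 9668/1963 -12868/1963 6764/1963]

x' = [-48/1963, 2208/1963, -836/1963]
P' = [250773/33371 -322902/33371 9668/1963; -322902/33371 437220/33371 -12868/1963; 9668/1963 -12868/1963 6764/1963]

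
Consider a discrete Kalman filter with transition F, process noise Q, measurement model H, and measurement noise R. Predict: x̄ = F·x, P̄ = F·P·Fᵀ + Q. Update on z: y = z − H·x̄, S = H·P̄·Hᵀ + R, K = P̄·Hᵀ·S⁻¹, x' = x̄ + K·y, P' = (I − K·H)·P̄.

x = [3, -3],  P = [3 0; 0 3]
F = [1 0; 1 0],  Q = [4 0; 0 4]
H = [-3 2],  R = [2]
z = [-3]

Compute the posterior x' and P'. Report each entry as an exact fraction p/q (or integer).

x̄ = F·x = [3, 3]
P̄ = F·P·Fᵀ + Q = [7 3; 3 7]
y = z − H·x̄ = [0]
S = H·P̄·Hᵀ + R = [57]
K = P̄·Hᵀ·S⁻¹ = [-5/19; 5/57]
x' = x̄ + K·y = [3, 3]
P' = (I − K·H)·P̄ = [58/19 82/19; 82/19 374/57]

x' = [3, 3]
P' = [58/19 82/19; 82/19 374/57]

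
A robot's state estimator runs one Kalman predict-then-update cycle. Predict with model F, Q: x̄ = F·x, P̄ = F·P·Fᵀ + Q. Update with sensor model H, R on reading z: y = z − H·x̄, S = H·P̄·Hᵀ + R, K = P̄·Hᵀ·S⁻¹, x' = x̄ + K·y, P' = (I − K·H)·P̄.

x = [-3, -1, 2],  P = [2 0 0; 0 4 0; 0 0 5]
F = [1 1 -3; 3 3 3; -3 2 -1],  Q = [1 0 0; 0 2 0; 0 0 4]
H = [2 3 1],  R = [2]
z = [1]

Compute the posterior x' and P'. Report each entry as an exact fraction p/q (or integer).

x' = [-1790/213, 254/71, 1490/213]
P' = [10676/213 -2717/71 3121/213; -2717/71 2371/71 -1639/71; 3121/213 -1639/71 8534/213]

x̄ = F·x = [-10, -6, 5]
P̄ = F·P·Fᵀ + Q = [52 -27 17; -27 101 -9; 17 -9 43]
y = z − H·x̄ = [34]
S = H·P̄·Hᵀ + R = [852]
K = P̄·Hᵀ·S⁻¹ = [10/213; 20/71; 25/426]
x' = x̄ + K·y = [-1790/213, 254/71, 1490/213]
P' = (I − K·H)·P̄ = [10676/213 -2717/71 3121/213; -2717/71 2371/71 -1639/71; 3121/213 -1639/71 8534/213]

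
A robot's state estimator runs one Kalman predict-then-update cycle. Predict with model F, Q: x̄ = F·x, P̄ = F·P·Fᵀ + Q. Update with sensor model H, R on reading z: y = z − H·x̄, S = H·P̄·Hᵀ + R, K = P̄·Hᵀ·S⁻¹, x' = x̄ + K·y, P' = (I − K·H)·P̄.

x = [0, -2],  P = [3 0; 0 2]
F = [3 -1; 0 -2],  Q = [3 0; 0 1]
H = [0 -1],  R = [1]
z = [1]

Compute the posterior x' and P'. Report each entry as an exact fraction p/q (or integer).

x' = [0, -1/2]
P' = [152/5 2/5; 2/5 9/10]

x̄ = F·x = [2, 4]
P̄ = F·P·Fᵀ + Q = [32 4; 4 9]
y = z − H·x̄ = [5]
S = H·P̄·Hᵀ + R = [10]
K = P̄·Hᵀ·S⁻¹ = [-2/5; -9/10]
x' = x̄ + K·y = [0, -1/2]
P' = (I − K·H)·P̄ = [152/5 2/5; 2/5 9/10]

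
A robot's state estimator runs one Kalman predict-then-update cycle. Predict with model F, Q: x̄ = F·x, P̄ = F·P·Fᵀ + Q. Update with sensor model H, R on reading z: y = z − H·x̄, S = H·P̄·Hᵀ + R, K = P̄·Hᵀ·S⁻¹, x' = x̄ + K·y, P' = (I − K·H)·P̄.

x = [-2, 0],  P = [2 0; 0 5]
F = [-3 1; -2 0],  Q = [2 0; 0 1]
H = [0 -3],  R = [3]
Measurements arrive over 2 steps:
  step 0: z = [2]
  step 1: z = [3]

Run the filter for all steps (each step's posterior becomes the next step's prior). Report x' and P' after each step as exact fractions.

step 0: x̄ = F·x = [6, 4]
step 0: P̄ = F·P·Fᵀ + Q = [25 12; 12 9]
step 0: y = z − H·x̄ = [14]
step 0: S = H·P̄·Hᵀ + R = [84]
step 0: K = P̄·Hᵀ·S⁻¹ = [-3/7; -9/28]
step 0: x' = x̄ + K·y = [0, -1/2]
step 0: P' = (I − K·H)·P̄ = [67/7 3/7; 3/7 9/28]
step 1: x̄ = F·x = [-1/2, 0]
step 1: P̄ = F·P·Fᵀ + Q = [2405/28 396/7; 396/7 275/7]
step 1: y = z − H·x̄ = [3]
step 1: S = H·P̄·Hᵀ + R = [2496/7]
step 1: K = P̄·Hᵀ·S⁻¹ = [-99/208; -275/832]
step 1: x' = x̄ + K·y = [-401/208, -825/832]
step 1: P' = (I − K·H)·P̄ = [133/26 99/208; 99/208 275/832]

step 0: x' = [0, -1/2], P' = [67/7 3/7; 3/7 9/28]
step 1: x' = [-401/208, -825/832], P' = [133/26 99/208; 99/208 275/832]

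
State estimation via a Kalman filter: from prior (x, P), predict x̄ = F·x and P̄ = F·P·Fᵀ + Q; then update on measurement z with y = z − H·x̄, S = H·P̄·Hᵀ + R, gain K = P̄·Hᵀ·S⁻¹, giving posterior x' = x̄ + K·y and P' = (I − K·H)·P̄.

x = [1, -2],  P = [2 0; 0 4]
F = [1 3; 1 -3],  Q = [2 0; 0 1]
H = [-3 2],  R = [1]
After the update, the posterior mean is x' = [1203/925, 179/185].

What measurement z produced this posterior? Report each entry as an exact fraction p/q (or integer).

z = [-2]

x̄ = F·x = [-5, 7]
P̄ = F·P·Fᵀ + Q = [40 -34; -34 39]
S = H·P̄·Hᵀ + R = [925]
K = P̄·Hᵀ·S⁻¹ = [-188/925; 36/185]
x' − x̄ = [5828/925, -1116/185] = K·y
y = (KᵀK)⁻¹·Kᵀ·(x' − x̄) = [-31]
z = y + H·x̄ = [-31] + [29] = [-2]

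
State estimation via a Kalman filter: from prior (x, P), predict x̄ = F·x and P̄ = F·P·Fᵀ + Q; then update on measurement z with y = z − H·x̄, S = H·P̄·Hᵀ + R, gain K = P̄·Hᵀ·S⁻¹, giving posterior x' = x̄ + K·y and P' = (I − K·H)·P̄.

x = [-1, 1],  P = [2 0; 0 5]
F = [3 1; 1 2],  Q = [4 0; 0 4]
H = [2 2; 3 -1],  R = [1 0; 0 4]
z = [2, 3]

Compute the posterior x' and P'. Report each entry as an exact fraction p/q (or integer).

x' = [27496/30081, 3101/30081]
P' = [7690/30081 -5734/30081; -5734/30081 11254/30081]

x̄ = F·x = [-2, 1]
P̄ = F·P·Fᵀ + Q = [27 16; 16 26]
y = z − H·x̄ = [4, 10]
S = H·P̄·Hᵀ + R = [341 174; 174 177]
K = P̄·Hᵀ·S⁻¹ = [1304/10027 7201/30081; 3680/10027 -7114/30081]
x' = x̄ + K·y = [27496/30081, 3101/30081]
P' = (I − K·H)·P̄ = [7690/30081 -5734/30081; -5734/30081 11254/30081]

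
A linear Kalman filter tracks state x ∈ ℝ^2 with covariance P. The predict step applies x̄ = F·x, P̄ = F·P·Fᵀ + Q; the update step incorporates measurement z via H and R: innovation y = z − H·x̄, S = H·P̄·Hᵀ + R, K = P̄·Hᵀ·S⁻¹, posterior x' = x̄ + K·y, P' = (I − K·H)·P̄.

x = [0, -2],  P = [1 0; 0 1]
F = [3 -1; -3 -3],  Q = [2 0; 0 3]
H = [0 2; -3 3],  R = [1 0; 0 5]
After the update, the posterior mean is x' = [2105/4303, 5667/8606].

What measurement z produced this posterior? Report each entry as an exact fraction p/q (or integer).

z = [1, 1]

x̄ = F·x = [2, 6]
P̄ = F·P·Fᵀ + Q = [12 -6; -6 21]
S = H·P̄·Hᵀ + R = [85 162; 162 410]
K = P̄·Hᵀ·S⁻¹ = [1914/4303 -1323/4303; 2049/4303 81/8606]
x' − x̄ = [-6501/4303, -45969/8606] = K·y
y = (KᵀK)⁻¹·Kᵀ·(x' − x̄) = [-11, -11]
z = y + H·x̄ = [-11, -11] + [12, 12] = [1, 1]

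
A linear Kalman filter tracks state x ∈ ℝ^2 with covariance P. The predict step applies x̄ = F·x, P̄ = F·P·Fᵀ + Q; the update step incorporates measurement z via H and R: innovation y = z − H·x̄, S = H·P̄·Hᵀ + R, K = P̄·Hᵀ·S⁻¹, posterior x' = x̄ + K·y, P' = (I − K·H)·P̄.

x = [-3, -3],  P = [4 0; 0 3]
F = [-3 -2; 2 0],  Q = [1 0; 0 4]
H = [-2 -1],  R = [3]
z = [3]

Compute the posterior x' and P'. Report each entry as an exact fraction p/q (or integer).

x' = [-51/41, 6/41]
P' = [551/123 -880/123; -880/123 1676/123]

x̄ = F·x = [15, -6]
P̄ = F·P·Fᵀ + Q = [49 -24; -24 20]
y = z − H·x̄ = [27]
S = H·P̄·Hᵀ + R = [123]
K = P̄·Hᵀ·S⁻¹ = [-74/123; 28/123]
x' = x̄ + K·y = [-51/41, 6/41]
P' = (I − K·H)·P̄ = [551/123 -880/123; -880/123 1676/123]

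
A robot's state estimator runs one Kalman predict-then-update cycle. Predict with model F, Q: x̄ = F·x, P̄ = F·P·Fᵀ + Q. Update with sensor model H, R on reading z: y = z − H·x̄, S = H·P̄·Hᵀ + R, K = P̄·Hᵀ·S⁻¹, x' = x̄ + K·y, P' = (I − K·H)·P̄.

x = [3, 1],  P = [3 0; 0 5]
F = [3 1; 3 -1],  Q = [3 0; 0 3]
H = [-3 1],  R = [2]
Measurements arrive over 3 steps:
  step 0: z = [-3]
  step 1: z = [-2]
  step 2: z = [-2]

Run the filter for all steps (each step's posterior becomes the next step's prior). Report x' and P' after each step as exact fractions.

step 0: x̄ = F·x = [10, 8]
step 0: P̄ = F·P·Fᵀ + Q = [35 22; 22 35]
step 0: y = z − H·x̄ = [19]
step 0: S = H·P̄·Hᵀ + R = [220]
step 0: K = P̄·Hᵀ·S⁻¹ = [-83/220; -31/220]
step 0: x' = x̄ + K·y = [623/220, 1171/220]
step 0: P' = (I − K·H)·P̄ = [811/220 2267/220; 2267/220 6739/220]
step 1: x̄ = F·x = [152/11, 349/110]
step 1: P̄ = F·P·Fᵀ + Q = [1415/11 28/11; 28/11 274/55]
step 1: y = z − H·x̄ = [3991/110]
step 1: S = H·P̄·Hᵀ + R = [63219/55]
step 1: K = P̄·Hᵀ·S⁻¹ = [-21085/63219; -146/63219]
step 1: x' = x̄ + K·y = [16703/9726, 30043/9726]
step 1: P' = (I − K·H)·P̄ = [49040/63219 104950/63219; 104950/63219 314558/63219]
step 2: x̄ = F·x = [40076/4863, 10033/4863]
step 2: P̄ = F·P·Fᵀ + Q = [121175/4863 9754/4863; 9754/4863 315875/63219]
step 2: y = z − H·x̄ = [100469/4863]
step 2: S = H·P̄·Hᵀ + R = [13858976/63219]
step 2: K = P̄·Hᵀ·S⁻¹ = [-4599023/13858976; -64531/13858976]
step 2: x' = x̄ + K·y = [19196603/13858976, 27259663/13858976]
step 2: P' = (I − K·H)·P̄ = [10767109/13858976 23103281/13858976; 23103281/13858976 69180781/13858976]

step 0: x' = [623/220, 1171/220], P' = [811/220 2267/220; 2267/220 6739/220]
step 1: x' = [16703/9726, 30043/9726], P' = [49040/63219 104950/63219; 104950/63219 314558/63219]
step 2: x' = [19196603/13858976, 27259663/13858976], P' = [10767109/13858976 23103281/13858976; 23103281/13858976 69180781/13858976]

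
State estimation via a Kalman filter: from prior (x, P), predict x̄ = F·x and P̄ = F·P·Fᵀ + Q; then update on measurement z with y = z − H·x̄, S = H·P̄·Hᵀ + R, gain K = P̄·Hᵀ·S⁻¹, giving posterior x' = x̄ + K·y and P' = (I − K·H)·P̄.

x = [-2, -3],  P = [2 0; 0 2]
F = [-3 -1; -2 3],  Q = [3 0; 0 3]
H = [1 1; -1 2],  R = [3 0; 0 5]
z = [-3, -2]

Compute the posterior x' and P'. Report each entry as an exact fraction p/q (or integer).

x̄ = F·x = [9, -5]
P̄ = F·P·Fᵀ + Q = [23 6; 6 29]
y = z − H·x̄ = [-7, 17]
S = H·P̄·Hᵀ + R = [67 41; 41 120]
K = P̄·Hᵀ·S⁻¹ = [3931/6359 -1926/6359; 2068/6359 2049/6359]
x' = x̄ + K·y = [-3028/6359, -11438/6359]
P' = (I − K·H)·P̄ = [11072/6359 721/6359; 721/6359 5483/6359]

x' = [-3028/6359, -11438/6359]
P' = [11072/6359 721/6359; 721/6359 5483/6359]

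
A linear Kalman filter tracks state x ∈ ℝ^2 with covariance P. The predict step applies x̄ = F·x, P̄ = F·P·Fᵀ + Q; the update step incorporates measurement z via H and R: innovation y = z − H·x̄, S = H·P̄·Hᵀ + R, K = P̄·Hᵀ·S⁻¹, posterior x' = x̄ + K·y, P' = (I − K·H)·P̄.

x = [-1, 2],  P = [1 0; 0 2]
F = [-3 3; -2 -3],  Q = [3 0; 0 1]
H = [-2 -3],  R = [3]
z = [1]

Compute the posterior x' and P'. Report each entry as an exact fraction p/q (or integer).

x' = [251/31, -353/62]
P' = [834/31 -552/31; -552/31 751/62]

x̄ = F·x = [9, -4]
P̄ = F·P·Fᵀ + Q = [30 -12; -12 23]
y = z − H·x̄ = [7]
S = H·P̄·Hᵀ + R = [186]
K = P̄·Hᵀ·S⁻¹ = [-4/31; -15/62]
x' = x̄ + K·y = [251/31, -353/62]
P' = (I − K·H)·P̄ = [834/31 -552/31; -552/31 751/62]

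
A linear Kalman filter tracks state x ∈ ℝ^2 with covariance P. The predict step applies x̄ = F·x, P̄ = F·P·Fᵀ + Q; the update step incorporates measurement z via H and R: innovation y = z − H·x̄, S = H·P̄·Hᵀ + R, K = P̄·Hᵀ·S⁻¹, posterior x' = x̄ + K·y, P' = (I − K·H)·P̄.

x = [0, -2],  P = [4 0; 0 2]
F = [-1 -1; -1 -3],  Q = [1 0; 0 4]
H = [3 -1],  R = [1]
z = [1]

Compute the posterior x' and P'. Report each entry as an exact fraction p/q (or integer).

x' = [71/30, 92/15]
P' = [89/30 128/15; 128/15 382/15]

x̄ = F·x = [2, 6]
P̄ = F·P·Fᵀ + Q = [7 10; 10 26]
y = z − H·x̄ = [1]
S = H·P̄·Hᵀ + R = [30]
K = P̄·Hᵀ·S⁻¹ = [11/30; 2/15]
x' = x̄ + K·y = [71/30, 92/15]
P' = (I − K·H)·P̄ = [89/30 128/15; 128/15 382/15]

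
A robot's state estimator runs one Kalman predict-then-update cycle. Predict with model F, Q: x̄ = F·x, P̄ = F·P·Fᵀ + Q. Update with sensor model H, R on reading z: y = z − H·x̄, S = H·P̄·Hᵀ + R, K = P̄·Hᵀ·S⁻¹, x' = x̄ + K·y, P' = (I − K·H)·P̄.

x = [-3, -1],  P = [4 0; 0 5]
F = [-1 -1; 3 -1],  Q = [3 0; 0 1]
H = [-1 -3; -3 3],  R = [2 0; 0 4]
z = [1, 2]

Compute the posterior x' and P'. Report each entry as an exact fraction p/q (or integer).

x̄ = F·x = [4, -8]
P̄ = F·P·Fᵀ + Q = [12 -7; -7 42]
y = z − H·x̄ = [-19, 38]
S = H·P̄·Hᵀ + R = [350 -384; -384 616]
K = P̄·Hᵀ·S⁻¹ = [-2043/8518 -8247/34072; -2107/8518 2877/34072]
x' = x̄ + K·y = [-10915/17036, -1559/17036]
P' = (I − K·H)·P̄ = [12333/34072 1337/34072; 1337/34072 5173/34072]

x' = [-10915/17036, -1559/17036]
P' = [12333/34072 1337/34072; 1337/34072 5173/34072]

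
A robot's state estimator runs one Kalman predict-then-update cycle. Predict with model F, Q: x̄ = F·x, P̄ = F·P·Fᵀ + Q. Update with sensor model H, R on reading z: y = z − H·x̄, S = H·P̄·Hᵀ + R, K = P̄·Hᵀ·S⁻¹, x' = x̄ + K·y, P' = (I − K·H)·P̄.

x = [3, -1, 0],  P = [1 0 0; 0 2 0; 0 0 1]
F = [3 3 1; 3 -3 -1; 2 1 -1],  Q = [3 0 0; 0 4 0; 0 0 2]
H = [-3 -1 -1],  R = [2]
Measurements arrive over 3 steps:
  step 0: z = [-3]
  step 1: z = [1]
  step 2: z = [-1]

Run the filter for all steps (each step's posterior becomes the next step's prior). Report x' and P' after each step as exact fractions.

step 0: x' = [-514/165, 644/55, 137/165], P' = [697/165 -597/55 -206/165; -597/55 3517/110 67/110; -206/165 67/110 1121/330]
step 1: x' = [14962/4605, -37687/4605, -10478/4605], P' = [355513/9210 -98440/921 -71429/9210; -98440/921 1388546/4605 79546/4605; -71429/9210 79546/4605 58369/9210]
step 2: x' = [-260583727/67118255, 680258771/67118255, 33444437/13423651], P' = [5823952053/67118255 -16021940674/67118255 -266480769/13423651; -16021940674/67118255 44488373422/67118255 668406288/13423651; -266480769/13423651 668406288/13423651 134422929/13423651]

step 0: x̄ = F·x = [6, 12, 5]
step 0: P̄ = F·P·Fᵀ + Q = [31 -10 11; -10 32 1; 11 1 9]
step 0: y = z − H·x̄ = [32]
step 0: S = H·P̄·Hᵀ + R = [330]
step 0: K = P̄·Hᵀ·S⁻¹ = [-47/165; -1/110; -43/330]
step 0: x' = x̄ + K·y = [-514/165, 644/55, 137/165]
step 0: P' = (I − K·H)·P̄ = [697/165 -597/55 -206/165; -597/55 3517/110 67/110; -206/165 67/110 1121/330]
step 1: x̄ = F·x = [4391/165, -1495/33, 767/165]
step 1: P̄ = F·P·Fᵀ + Q = [21937/165 -8474/33 3334/165; -8474/33 17810/33 -896/33; 3334/165 -896/33 2413/165]
step 1: y = z − H·x̄ = [442/11]
step 1: S = H·P̄·Hᵀ + R = [3070/11]
step 1: K = P̄·Hᵀ·S⁻¹ = [-357/614; 1418/1535; -529/3070]
step 1: x' = x̄ + K·y = [14962/4605, -37687/4605, -10478/4605]
step 1: P' = (I − K·H)·P̄ = [355513/9210 -98440/921 -71429/9210; -98440/921 1388546/4605 79546/4605; -71429/9210 79546/4605 58369/9210]
step 2: x̄ = F·x = [-78653/4605, 33685/921, 181/307]
step 2: P̄ = F·P·Fᵀ + Q = [5543111/4605 -11403566/4605 43321/307; -11403566/4605 4739098/921 -83710/307; 43321/307 -83710/307 20391/614]
step 2: y = z − H·x̄ = [-69424/4605]
step 2: S = H·P̄·Hᵀ + R = [13423651/9210]
step 2: K = P̄·Hᵀ·S⁻¹ = [-11751164/13423651; 23541716/13423651; -1693455/13423651]
step 2: x' = x̄ + K·y = [-260583727/67118255, 680258771/67118255, 33444437/13423651]
step 2: P' = (I − K·H)·P̄ = [5823952053/67118255 -16021940674/67118255 -266480769/13423651; -16021940674/67118255 44488373422/67118255 668406288/13423651; -266480769/13423651 668406288/13423651 134422929/13423651]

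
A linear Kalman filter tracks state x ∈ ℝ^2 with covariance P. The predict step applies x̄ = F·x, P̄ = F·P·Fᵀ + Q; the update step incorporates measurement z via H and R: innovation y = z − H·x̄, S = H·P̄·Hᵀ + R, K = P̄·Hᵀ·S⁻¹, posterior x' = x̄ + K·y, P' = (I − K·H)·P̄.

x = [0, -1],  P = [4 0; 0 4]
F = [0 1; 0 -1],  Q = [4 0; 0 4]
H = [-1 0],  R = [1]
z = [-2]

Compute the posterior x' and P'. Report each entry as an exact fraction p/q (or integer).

x' = [5/3, -1/3]
P' = [8/9 -4/9; -4/9 56/9]

x̄ = F·x = [-1, 1]
P̄ = F·P·Fᵀ + Q = [8 -4; -4 8]
y = z − H·x̄ = [-3]
S = H·P̄·Hᵀ + R = [9]
K = P̄·Hᵀ·S⁻¹ = [-8/9; 4/9]
x' = x̄ + K·y = [5/3, -1/3]
P' = (I − K·H)·P̄ = [8/9 -4/9; -4/9 56/9]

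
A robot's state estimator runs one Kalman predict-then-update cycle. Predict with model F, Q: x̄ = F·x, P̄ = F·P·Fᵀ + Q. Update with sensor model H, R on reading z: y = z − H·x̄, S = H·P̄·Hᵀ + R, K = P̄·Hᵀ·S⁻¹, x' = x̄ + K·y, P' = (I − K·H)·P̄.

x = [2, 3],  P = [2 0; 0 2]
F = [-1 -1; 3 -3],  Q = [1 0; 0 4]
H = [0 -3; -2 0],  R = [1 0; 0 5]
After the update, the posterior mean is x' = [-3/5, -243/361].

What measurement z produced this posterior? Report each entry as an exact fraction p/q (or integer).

z = [2, -1]

x̄ = F·x = [-5, -3]
P̄ = F·P·Fᵀ + Q = [5 0; 0 40]
S = H·P̄·Hᵀ + R = [361 0; 0 25]
K = P̄·Hᵀ·S⁻¹ = [0 -2/5; -120/361 0]
x' − x̄ = [22/5, 840/361] = K·y
y = (KᵀK)⁻¹·Kᵀ·(x' − x̄) = [-7, -11]
z = y + H·x̄ = [-7, -11] + [9, 10] = [2, -1]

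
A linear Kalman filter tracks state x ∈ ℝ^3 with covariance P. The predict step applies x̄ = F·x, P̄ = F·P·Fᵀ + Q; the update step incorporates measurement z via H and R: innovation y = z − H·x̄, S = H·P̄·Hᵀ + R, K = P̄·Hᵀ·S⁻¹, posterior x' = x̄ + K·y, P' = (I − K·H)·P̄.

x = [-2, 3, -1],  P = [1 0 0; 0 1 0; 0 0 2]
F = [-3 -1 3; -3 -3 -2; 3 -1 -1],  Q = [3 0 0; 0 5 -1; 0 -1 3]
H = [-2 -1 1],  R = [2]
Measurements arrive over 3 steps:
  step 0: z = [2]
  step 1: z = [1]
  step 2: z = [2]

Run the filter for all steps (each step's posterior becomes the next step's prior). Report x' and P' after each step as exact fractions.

step 0: x̄ = F·x = [0, -1, -8]
step 0: P̄ = F·P·Fᵀ + Q = [31 0 -14; 0 31 -3; -14 -3 15]
step 0: y = z − H·x̄ = [9]
step 0: S = H·P̄·Hᵀ + R = [234]
step 0: K = P̄·Hᵀ·S⁻¹ = [-38/117; -17/117; 23/117]
step 0: x' = x̄ + K·y = [-38/13, -30/13, -81/13]
step 0: P' = (I − K·H)·P̄ = [739/117 -1292/117 110/117; -1292/117 3049/117 431/117; 110/117 431/117 697/117]
step 1: x̄ = F·x = [-99/13, 366/13, -3/13]
step 1: P̄ = F·P·Fᵀ + Q = [4006/117 -7235/117 -1745/39; -7235/117 20701/117 4450/39; -1745/39 4450/39 2078/13]
step 1: y = z − H·x̄ = [184/13]
step 1: S = H·P̄·Hᵀ + R = [2329/13]
step 1: K = P̄·Hᵀ·S⁻¹ = [-668/2329; 791/2329; 1758/2329]
step 1: x' = x̄ + K·y = [-27191/2329, 76766/2329, 24345/2329]
step 1: P' = (I − K·H)·P̄ = [408766/20961 -930371/20961 -41621/6987; -930371/20961 3275500/20961 476332/6987; -41621/6987 476332/6987 134546/2329]
step 2: x̄ = F·x = [77842/2329, -197415/2329, -182684/2329]
step 2: P̄ = F·P·Fᵀ + Q = [6006835/20961 -4850975/6987 -8392484/20961; -4850975/6987 4112197/2329 7216756/6987; -8392484/20961 7216756/6987 17417587/20961]
step 2: y = z − H·x̄ = [145611/2329]
step 2: S = H·P̄·Hᵀ + R = [10554322/20961]
step 2: K = P̄·Hᵀ·S⁻¹ = [-5853229/10554322; 13746345/10554322; 12552287/10554322]
step 2: x' = x̄ + K·y = [-13192355/10554322, -35192115/10554322, -43089179/10554322]
step 2: P' = (I − K·H)·P̄ = [1390094989/10554322 -3489134645/10554322 -720651125/10554322; -3489134645/10554322 9620297721/10554322 2669521121/10554322; -720651125/10554322 2669521121/10554322 1253323445/10554322]

step 0: x' = [-38/13, -30/13, -81/13], P' = [739/117 -1292/117 110/117; -1292/117 3049/117 431/117; 110/117 431/117 697/117]
step 1: x' = [-27191/2329, 76766/2329, 24345/2329], P' = [408766/20961 -930371/20961 -41621/6987; -930371/20961 3275500/20961 476332/6987; -41621/6987 476332/6987 134546/2329]
step 2: x' = [-13192355/10554322, -35192115/10554322, -43089179/10554322], P' = [1390094989/10554322 -3489134645/10554322 -720651125/10554322; -3489134645/10554322 9620297721/10554322 2669521121/10554322; -720651125/10554322 2669521121/10554322 1253323445/10554322]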